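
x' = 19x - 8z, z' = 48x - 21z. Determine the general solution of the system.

x(t) = c_1e^(3t) - c_2e^(-5t), z(t) = 2c_1e^(3t) - 3c_2e^(-5t)

Coefficient matrix A = [[19, -8], [48, -21]].
Characteristic polynomial det(A - λI) = λ^2 + 2λ - 15 = 0.
Eigenvalues λ = 3, -5.
For λ=3: (A-λI) row 1 is [16, -8], so an eigenvector is (1, 2).
For λ=-5: (A-λI) row 1 is [24, -8], so an eigenvector is (-1, -3).
General solution: c_1e^(3t)(1,2) + c_2e^(-5t)(-1,-3).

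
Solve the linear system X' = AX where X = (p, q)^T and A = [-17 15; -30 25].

p(t) = -K_1e^(4t)sin(3t) - 2K_1e^(4t)cos(3t) - 2K_2e^(4t)sin(3t) + K_2e^(4t)cos(3t), q(t) = -K_1e^(4t)sin(3t) - 3K_1e^(4t)cos(3t) - 3K_2e^(4t)sin(3t) + K_2e^(4t)cos(3t)

Coefficient matrix A = [[-17, 15], [-30, 25]].
Characteristic polynomial det(A - λI) = λ^2 - 8λ + 25 = 0.
Eigenvalues λ = 4 ± 3i (complex conjugate pair).
For λ=4+3i: an eigenvector is (-2,-3) - i(-1,-1) = (-2 + i, -3 + i).
A real fundamental pair from Re and Im of e^((4+3i)t)v: X_1 = e^(4t)(cos(3t)·(-2,-3) + sin(3t)·(-1,-1)), X_2 = e^(4t)(sin(3t)·(-2,-3) - cos(3t)·(-1,-1)).
General solution: K_1X_1 + K_2X_2.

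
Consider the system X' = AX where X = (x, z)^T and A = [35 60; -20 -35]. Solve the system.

Coefficient matrix A = [[35, 60], [-20, -35]].
Characteristic polynomial det(A - λI) = λ^2 - 25 = 0.
Eigenvalues λ = 5, -5.
For λ=5: (A-λI) row 1 is [30, 60], so an eigenvector is (2, -1).
For λ=-5: (A-λI) row 1 is [40, 60], so an eigenvector is (3, -2).
General solution: c_1e^(5t)(2,-1) + c_2e^(-5t)(3,-2).

x(t) = 2c_1e^(5t) + 3c_2e^(-5t), z(t) = -c_1e^(5t) - 2c_2e^(-5t)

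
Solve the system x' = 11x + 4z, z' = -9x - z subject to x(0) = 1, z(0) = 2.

Coefficient matrix A = [[11, 4], [-9, -1]].
Characteristic polynomial det(A - λI) = λ^2 - 10λ + 25 = 0.
Single eigenvalue λ = 5 with algebraic multiplicity 2.
Eigenvector v = (-2,3); generalized eigenvector w with (A-λI)w=v is (-1,1).
General solution: e^(5t)[K_1·v + K_2·(t·v + w)].
Applying x(0)=1, z(0)=2 gives K_1=3, K_2=-7.

x(t) = 14te^(5t) + e^(5t), z(t) = -21te^(5t) + 2e^(5t)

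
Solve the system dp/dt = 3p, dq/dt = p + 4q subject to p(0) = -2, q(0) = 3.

Coefficient matrix A = [[3, 0], [1, 4]].
Characteristic polynomial det(A - λI) = λ^2 - 7λ + 12 = 0.
Eigenvalues λ = 3, 4.
For λ=3: (A-λI) row 2 is [1, 1], so an eigenvector is (-1, 1).
For λ=4: (A-λI) row 1 is [-1, 0], so an eigenvector is (0, 1).
General solution: c_1e^(3t)(-1,1) + c_2e^(4t)(0,1).
Applying p(0)=-2, q(0)=3 gives c_1=2, c_2=1.

p(t) = -2e^(3t), q(t) = e^(4t) + 2e^(3t)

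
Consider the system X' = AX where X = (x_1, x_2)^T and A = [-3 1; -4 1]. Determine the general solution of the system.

x_1(t) = -c_1e^(-t) - c_2te^(-t) + 2c_2e^(-t), x_2(t) = -2c_1e^(-t) - 2c_2te^(-t) + 3c_2e^(-t)

Coefficient matrix A = [[-3, 1], [-4, 1]].
Characteristic polynomial det(A - λI) = λ^2 + 2λ + 1 = 0.
Single eigenvalue λ = -1 with algebraic multiplicity 2.
Eigenvector v = (-1,-2); generalized eigenvector w with (A-λI)w=v is (2,3).
General solution: e^(-t)[c_1·v + c_2·(t·v + w)].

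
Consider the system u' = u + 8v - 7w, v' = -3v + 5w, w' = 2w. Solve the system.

Coefficient matrix A = [[1, 8, -7], [0, -3, 5], [0, 0, 2]].
det(A - λI) = 0 gives eigenvalues λ = 1, 2, -3.
For λ=1: eigenvector (1,0,0).
For λ=2: eigenvector (1,1,1).
For λ=-3: eigenvector (-2,1,0).
General solution: c_1e^(t)(1,0,0) + c_2e^(2t)(1,1,1) + c_3e^(-3t)(-2,1,0).

u(t) = c_1e^(t) + c_2e^(2t) - 2c_3e^(-3t), v(t) = c_2e^(2t) + c_3e^(-3t), w(t) = c_2e^(2t)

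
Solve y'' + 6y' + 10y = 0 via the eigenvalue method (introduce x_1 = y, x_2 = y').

Let x_1 = y, x_2 = y'. Then x_1' = x_2 and x_2' = -10x_1 - 6x_2.
A = [[0,1],[-10,-6]]; det(A-λI) = λ^2 + 6λ + 10.
Eigenvalues λ = -3 ± i.

y(t) = c_1e^(-3t)cos(t) + c_2e^(-3t)sin(t)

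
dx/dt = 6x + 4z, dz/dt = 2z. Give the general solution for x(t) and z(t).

x(t) = -C_1e^(2t) - C_2e^(6t), z(t) = C_1e^(2t)

Coefficient matrix A = [[6, 4], [0, 2]].
Characteristic polynomial det(A - λI) = λ^2 - 8λ + 12 = 0.
Eigenvalues λ = 2, 6.
For λ=2: (A-λI) row 1 is [4, 4], so an eigenvector is (-1, 1).
For λ=6: (A-λI) row 1 is [0, 4], so an eigenvector is (-1, 0).
General solution: C_1e^(2t)(-1,1) + C_2e^(6t)(-1,0).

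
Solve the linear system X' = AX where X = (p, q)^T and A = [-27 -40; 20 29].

p(t) = -3C_1e^(t)sin(4t) - C_1e^(t)cos(4t) - C_2e^(t)sin(4t) + 3C_2e^(t)cos(4t), q(t) = 2C_1e^(t)sin(4t) + C_1e^(t)cos(4t) + C_2e^(t)sin(4t) - 2C_2e^(t)cos(4t)

Coefficient matrix A = [[-27, -40], [20, 29]].
Characteristic polynomial det(A - λI) = λ^2 - 2λ + 17 = 0.
Eigenvalues λ = 1 ± 4i (complex conjugate pair).
For λ=1+4i: an eigenvector is (-1,1) - i(-3,2) = (-1 + 3i, 1 - 2i).
A real fundamental pair from Re and Im of e^((1+4i)t)v: X_1 = e^(t)(cos(4t)·(-1,1) + sin(4t)·(-3,2)), X_2 = e^(t)(sin(4t)·(-1,1) - cos(4t)·(-3,2)).
General solution: C_1X_1 + C_2X_2.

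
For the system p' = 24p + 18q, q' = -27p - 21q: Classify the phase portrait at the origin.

A = [[24,18],[-27,-21]]; det(A-λI) = λ^2 - 3λ - 18.
λ = 6, -3: opposite signs.

saddle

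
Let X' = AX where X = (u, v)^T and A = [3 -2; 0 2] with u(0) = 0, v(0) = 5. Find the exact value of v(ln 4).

A = [[3,-2],[0,2]]; eigenvalues λ = 3, 2.
Eigenvectors: (-1,0) for λ=3, (-2,-1) for λ=2.
From the initial condition, c_1 = 10, c_2 = -5.
v(ln 4) = (10)(4^3)(0) + (-5)(4^2)(-1) = 80.

80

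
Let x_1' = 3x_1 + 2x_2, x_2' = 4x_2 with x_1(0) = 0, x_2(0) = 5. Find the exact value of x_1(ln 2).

A = [[3,2],[0,4]]; eigenvalues λ = 4, 3.
Eigenvectors: (2,1) for λ=4, (-1,0) for λ=3.
From the initial condition, c_1 = 5, c_2 = 10.
x_1(ln 2) = (5)(2^4)(2) + (10)(2^3)(-1) = 80.

80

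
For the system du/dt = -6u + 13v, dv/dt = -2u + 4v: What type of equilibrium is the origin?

A = [[-6,13],[-2,4]]; det(A-λI) = λ^2 + 2λ + 2.
λ = -1 ± i: negative real part.

stable spiral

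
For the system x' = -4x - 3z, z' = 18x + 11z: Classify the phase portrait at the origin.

A = [[-4,-3],[18,11]]; det(A-λI) = λ^2 - 7λ + 10.
λ = 5, 2: both positive.

unstable node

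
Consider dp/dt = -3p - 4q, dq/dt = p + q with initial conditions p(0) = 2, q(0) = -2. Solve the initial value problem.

Coefficient matrix A = [[-3, -4], [1, 1]].
Characteristic polynomial det(A - λI) = λ^2 + 2λ + 1 = 0.
Single eigenvalue λ = -1 with algebraic multiplicity 2.
Eigenvector v = (-2,1); generalized eigenvector w with (A-λI)w=v is (-3,2).
General solution: e^(-t)[C_1·v + C_2·(t·v + w)].
Applying p(0)=2, q(0)=-2 gives C_1=2, C_2=-2.

p(t) = 4te^(-t) + 2e^(-t), q(t) = -2te^(-t) - 2e^(-t)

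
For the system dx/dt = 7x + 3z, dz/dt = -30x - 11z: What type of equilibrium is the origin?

stable spiral

A = [[7,3],[-30,-11]]; det(A-λI) = λ^2 + 4λ + 13.
λ = -2 ± 3i: negative real part.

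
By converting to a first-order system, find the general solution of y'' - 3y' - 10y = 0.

Let x_1 = y, x_2 = y'. Then x_1' = x_2 and x_2' = 10x_1 + 3x_2.
A = [[0,1],[10,3]]; det(A-λI) = λ^2 - 3λ - 10.
Eigenvalues λ = 5, -2 with eigenvectors (1,5), (1,-2).

y(t) = K_1e^(5t) + K_2e^(-2t)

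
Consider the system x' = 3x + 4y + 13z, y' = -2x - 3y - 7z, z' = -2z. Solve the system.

Coefficient matrix A = [[3, 4, 13], [-2, -3, -7], [0, 0, -2]].
det(A - λI) = 0 gives eigenvalues λ = -1, -2, 1.
For λ=-1: eigenvector (-1,1,0).
For λ=-2: eigenvector (-5,3,1).
For λ=1: eigenvector (-2,1,0).
General solution: K_1e^(-t)(-1,1,0) + K_2e^(-2t)(-5,3,1) + K_3e^(t)(-2,1,0).

x(t) = -K_1e^(-t) - 5K_2e^(-2t) - 2K_3e^(t), y(t) = K_1e^(-t) + 3K_2e^(-2t) + K_3e^(t), z(t) = K_2e^(-2t)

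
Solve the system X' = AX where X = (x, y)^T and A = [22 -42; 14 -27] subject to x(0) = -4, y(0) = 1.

x(t) = -22e^(t) + 18e^(-6t), y(t) = -11e^(t) + 12e^(-6t)

Coefficient matrix A = [[22, -42], [14, -27]].
Characteristic polynomial det(A - λI) = λ^2 + 5λ - 6 = 0.
Eigenvalues λ = -6, 1.
For λ=-6: (A-λI) row 1 is [28, -42], so an eigenvector is (-3, -2).
For λ=1: (A-λI) row 1 is [21, -42], so an eigenvector is (-2, -1).
General solution: K_1e^(-6t)(-3,-2) + K_2e^(t)(-2,-1).
Applying x(0)=-4, y(0)=1 gives K_1=-6, K_2=11.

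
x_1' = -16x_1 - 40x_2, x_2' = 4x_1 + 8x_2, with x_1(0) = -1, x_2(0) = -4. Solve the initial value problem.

Coefficient matrix A = [[-16, -40], [4, 8]].
Characteristic polynomial det(A - λI) = λ^2 + 8λ + 32 = 0.
Eigenvalues λ = -4 ± 4i (complex conjugate pair).
For λ=-4+4i: an eigenvector is (-1,0) - i(3,-1) = (-1 - 3i, 0 + i).
A real fundamental pair from Re and Im of e^((-4+4i)t)v: X_1 = e^(-4t)(cos(4t)·(-1,0) + sin(4t)·(3,-1)), X_2 = e^(-4t)(sin(4t)·(-1,0) - cos(4t)·(3,-1)).
General solution: c_1X_1 + c_2X_2.
Applying x_1(0)=-1, x_2(0)=-4 gives c_1=13, c_2=-4.

x_1(t) = 43e^(-4t)sin(4t) - e^(-4t)cos(4t), x_2(t) = -13e^(-4t)sin(4t) - 4e^(-4t)cos(4t)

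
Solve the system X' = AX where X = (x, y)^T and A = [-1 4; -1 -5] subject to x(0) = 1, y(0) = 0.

Coefficient matrix A = [[-1, 4], [-1, -5]].
Characteristic polynomial det(A - λI) = λ^2 + 6λ + 9 = 0.
Single eigenvalue λ = -3 with algebraic multiplicity 2.
Eigenvector v = (-2,1); generalized eigenvector w with (A-λI)w=v is (3,-2).
General solution: e^(-3t)[C_1·v + C_2·(t·v + w)].
Applying x(0)=1, y(0)=0 gives C_1=-2, C_2=-1.

x(t) = 2te^(-3t) + e^(-3t), y(t) = -te^(-3t)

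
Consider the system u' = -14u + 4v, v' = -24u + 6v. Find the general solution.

Coefficient matrix A = [[-14, 4], [-24, 6]].
Characteristic polynomial det(A - λI) = λ^2 + 8λ + 12 = 0.
Eigenvalues λ = -6, -2.
For λ=-6: (A-λI) row 1 is [-8, 4], so an eigenvector is (1, 2).
For λ=-2: (A-λI) row 1 is [-12, 4], so an eigenvector is (-1, -3).
General solution: K_1e^(-6t)(1,2) + K_2e^(-2t)(-1,-3).

u(t) = K_1e^(-6t) - K_2e^(-2t), v(t) = 2K_1e^(-6t) - 3K_2e^(-2t)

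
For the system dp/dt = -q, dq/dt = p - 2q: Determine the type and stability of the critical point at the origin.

stable improper node

A = [[0,-1],[1,-2]]; det(A-λI) = λ^2 + 2λ + 1.
repeated λ = -1 with a single eigenvector.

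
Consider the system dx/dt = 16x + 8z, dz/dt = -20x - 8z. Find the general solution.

Coefficient matrix A = [[16, 8], [-20, -8]].
Characteristic polynomial det(A - λI) = λ^2 - 8λ + 32 = 0.
Eigenvalues λ = 4 ± 4i (complex conjugate pair).
For λ=4+4i: an eigenvector is (1,-2) - i(-1,1) = (1 + i, -2 - i).
A real fundamental pair from Re and Im of e^((4+4i)t)v: X_1 = e^(4t)(cos(4t)·(1,-2) + sin(4t)·(-1,1)), X_2 = e^(4t)(sin(4t)·(1,-2) - cos(4t)·(-1,1)).
General solution: c_1X_1 + c_2X_2.

x(t) = -c_1e^(4t)sin(4t) + c_1e^(4t)cos(4t) + c_2e^(4t)sin(4t) + c_2e^(4t)cos(4t), z(t) = c_1e^(4t)sin(4t) - 2c_1e^(4t)cos(4t) - 2c_2e^(4t)sin(4t) - c_2e^(4t)cos(4t)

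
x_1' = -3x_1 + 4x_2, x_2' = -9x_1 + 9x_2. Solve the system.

x_1(t) = -2C_1e^(3t) - 2C_2te^(3t) + C_2e^(3t), x_2(t) = -3C_1e^(3t) - 3C_2te^(3t) + C_2e^(3t)

Coefficient matrix A = [[-3, 4], [-9, 9]].
Characteristic polynomial det(A - λI) = λ^2 - 6λ + 9 = 0.
Single eigenvalue λ = 3 with algebraic multiplicity 2.
Eigenvector v = (-2,-3); generalized eigenvector w with (A-λI)w=v is (1,1).
General solution: e^(3t)[C_1·v + C_2·(t·v + w)].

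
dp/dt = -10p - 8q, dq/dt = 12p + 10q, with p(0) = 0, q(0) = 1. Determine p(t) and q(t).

Coefficient matrix A = [[-10, -8], [12, 10]].
Characteristic polynomial det(A - λI) = λ^2 - 4 = 0.
Eigenvalues λ = 2, -2.
For λ=2: (A-λI) row 1 is [-12, -8], so an eigenvector is (2, -3).
For λ=-2: (A-λI) row 1 is [-8, -8], so an eigenvector is (-1, 1).
General solution: C_1e^(2t)(2,-3) + C_2e^(-2t)(-1,1).
Applying p(0)=0, q(0)=1 gives C_1=-1, C_2=-2.

p(t) = -2e^(2t) + 2e^(-2t), q(t) = 3e^(2t) - 2e^(-2t)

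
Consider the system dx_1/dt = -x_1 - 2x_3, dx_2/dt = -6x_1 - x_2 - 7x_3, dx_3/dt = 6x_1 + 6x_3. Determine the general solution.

x_1(t) = c_1e^(3t) + 2c_2e^(2t), x_2(t) = 2c_1e^(3t) + 3c_2e^(2t) + c_3e^(-t), x_3(t) = -2c_1e^(3t) - 3c_2e^(2t)

Coefficient matrix A = [[-1, 0, -2], [-6, -1, -7], [6, 0, 6]].
det(A - λI) = 0 gives eigenvalues λ = 3, 2, -1.
For λ=3: eigenvector (1,2,-2).
For λ=2: eigenvector (2,3,-3).
For λ=-1: eigenvector (0,1,0).
General solution: c_1e^(3t)(1,2,-2) + c_2e^(2t)(2,3,-3) + c_3e^(-t)(0,1,0).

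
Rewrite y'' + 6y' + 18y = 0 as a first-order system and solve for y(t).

y(t) = C_1e^(-3t)cos(3t) + C_2e^(-3t)sin(3t)

Let x_1 = y, x_2 = y'. Then x_1' = x_2 and x_2' = -18x_1 - 6x_2.
A = [[0,1],[-18,-6]]; det(A-λI) = λ^2 + 6λ + 18.
Eigenvalues λ = -3 ± 3i.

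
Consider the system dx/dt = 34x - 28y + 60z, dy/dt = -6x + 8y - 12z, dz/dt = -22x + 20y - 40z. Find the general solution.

Coefficient matrix A = [[34, -28, 60], [-6, 8, -12], [-22, 20, -40]].
det(A - λI) = 0 gives eigenvalues λ = 2, -4, 4.
For λ=2: eigenvector (1,-1,-1).
For λ=-4: eigenvector (-4,1,3).
For λ=4: eigenvector (-2,0,1).
General solution: c_1e^(2t)(1,-1,-1) + c_2e^(-4t)(-4,1,3) + c_3e^(4t)(-2,0,1).

x(t) = c_1e^(2t) - 4c_2e^(-4t) - 2c_3e^(4t), y(t) = -c_1e^(2t) + c_2e^(-4t), z(t) = -c_1e^(2t) + 3c_2e^(-4t) + c_3e^(4t)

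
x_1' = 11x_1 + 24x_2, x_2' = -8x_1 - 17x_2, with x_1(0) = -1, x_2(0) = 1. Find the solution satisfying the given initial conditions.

Coefficient matrix A = [[11, 24], [-8, -17]].
Characteristic polynomial det(A - λI) = λ^2 + 6λ + 5 = 0.
Eigenvalues λ = -1, -5.
For λ=-1: (A-λI) row 1 is [12, 24], so an eigenvector is (-2, 1).
For λ=-5: (A-λI) row 1 is [16, 24], so an eigenvector is (-3, 2).
General solution: c_1e^(-t)(-2,1) + c_2e^(-5t)(-3,2).
Applying x_1(0)=-1, x_2(0)=1 gives c_1=-1, c_2=1.

x_1(t) = 2e^(-t) - 3e^(-5t), x_2(t) = -e^(-t) + 2e^(-5t)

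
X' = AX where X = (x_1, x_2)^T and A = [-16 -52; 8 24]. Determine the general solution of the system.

x_1(t) = -3K_1e^(4t)sin(4t) - 2K_1e^(4t)cos(4t) - 2K_2e^(4t)sin(4t) + 3K_2e^(4t)cos(4t), x_2(t) = K_1e^(4t)sin(4t) + K_1e^(4t)cos(4t) + K_2e^(4t)sin(4t) - K_2e^(4t)cos(4t)

Coefficient matrix A = [[-16, -52], [8, 24]].
Characteristic polynomial det(A - λI) = λ^2 - 8λ + 32 = 0.
Eigenvalues λ = 4 ± 4i (complex conjugate pair).
For λ=4+4i: an eigenvector is (-2,1) - i(-3,1) = (-2 + 3i, 1 - i).
A real fundamental pair from Re and Im of e^((4+4i)t)v: X_1 = e^(4t)(cos(4t)·(-2,1) + sin(4t)·(-3,1)), X_2 = e^(4t)(sin(4t)·(-2,1) - cos(4t)·(-3,1)).
General solution: K_1X_1 + K_2X_2.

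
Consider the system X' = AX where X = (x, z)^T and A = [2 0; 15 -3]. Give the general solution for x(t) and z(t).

x(t) = c_2e^(2t), z(t) = -c_1e^(-3t) + 3c_2e^(2t)

Coefficient matrix A = [[2, 0], [15, -3]].
Characteristic polynomial det(A - λI) = λ^2 + λ - 6 = 0.
Eigenvalues λ = -3, 2.
For λ=-3: (A-λI) row 1 is [5, 0], so an eigenvector is (0, -1).
For λ=2: (A-λI) row 2 is [15, -5], so an eigenvector is (1, 3).
General solution: c_1e^(-3t)(0,-1) + c_2e^(2t)(1,3).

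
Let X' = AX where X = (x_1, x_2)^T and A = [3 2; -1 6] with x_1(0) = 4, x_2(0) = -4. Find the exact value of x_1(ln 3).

A = [[3,2],[-1,6]]; eigenvalues λ = 5, 4.
Eigenvectors: (1,1) for λ=5, (2,1) for λ=4.
From the initial condition, c_1 = -12, c_2 = 8.
x_1(ln 3) = (-12)(3^5)(1) + (8)(3^4)(2) = -1620.

-1620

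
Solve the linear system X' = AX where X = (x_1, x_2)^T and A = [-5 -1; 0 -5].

Coefficient matrix A = [[-5, -1], [0, -5]].
Characteristic polynomial det(A - λI) = λ^2 + 10λ + 25 = 0.
Single eigenvalue λ = -5 with algebraic multiplicity 2.
Eigenvector v = (-1,0); generalized eigenvector w with (A-λI)w=v is (-2,1).
General solution: e^(-5t)[K_1·v + K_2·(t·v + w)].

x_1(t) = -K_1e^(-5t) - K_2te^(-5t) - 2K_2e^(-5t), x_2(t) = K_2e^(-5t)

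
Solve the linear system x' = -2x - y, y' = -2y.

x(t) = -c_1e^(-2t) - c_2te^(-2t) - 2c_2e^(-2t), y(t) = c_2e^(-2t)

Coefficient matrix A = [[-2, -1], [0, -2]].
Characteristic polynomial det(A - λI) = λ^2 + 4λ + 4 = 0.
Single eigenvalue λ = -2 with algebraic multiplicity 2.
Eigenvector v = (-1,0); generalized eigenvector w with (A-λI)w=v is (-2,1).
General solution: e^(-2t)[c_1·v + c_2·(t·v + w)].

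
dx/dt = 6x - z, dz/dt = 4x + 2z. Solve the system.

x(t) = K_1e^(4t) + K_2te^(4t) + 2K_2e^(4t), z(t) = 2K_1e^(4t) + 2K_2te^(4t) + 3K_2e^(4t)

Coefficient matrix A = [[6, -1], [4, 2]].
Characteristic polynomial det(A - λI) = λ^2 - 8λ + 16 = 0.
Single eigenvalue λ = 4 with algebraic multiplicity 2.
Eigenvector v = (1,2); generalized eigenvector w with (A-λI)w=v is (2,3).
General solution: e^(4t)[K_1·v + K_2·(t·v + w)].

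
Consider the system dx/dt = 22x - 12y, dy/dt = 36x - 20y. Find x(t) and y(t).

x(t) = 2K_1e^(4t) - K_2e^(-2t), y(t) = 3K_1e^(4t) - 2K_2e^(-2t)

Coefficient matrix A = [[22, -12], [36, -20]].
Characteristic polynomial det(A - λI) = λ^2 - 2λ - 8 = 0.
Eigenvalues λ = 4, -2.
For λ=4: (A-λI) row 1 is [18, -12], so an eigenvector is (2, 3).
For λ=-2: (A-λI) row 1 is [24, -12], so an eigenvector is (-1, -2).
General solution: K_1e^(4t)(2,3) + K_2e^(-2t)(-1,-2).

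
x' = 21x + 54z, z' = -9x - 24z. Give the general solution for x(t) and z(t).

Coefficient matrix A = [[21, 54], [-9, -24]].
Characteristic polynomial det(A - λI) = λ^2 + 3λ - 18 = 0.
Eigenvalues λ = 3, -6.
For λ=3: (A-λI) row 1 is [18, 54], so an eigenvector is (3, -1).
For λ=-6: (A-λI) row 1 is [27, 54], so an eigenvector is (-2, 1).
General solution: K_1e^(3t)(3,-1) + K_2e^(-6t)(-2,1).

x(t) = 3K_1e^(3t) - 2K_2e^(-6t), z(t) = -K_1e^(3t) + K_2e^(-6t)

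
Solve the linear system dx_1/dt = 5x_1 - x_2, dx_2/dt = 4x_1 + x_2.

Coefficient matrix A = [[5, -1], [4, 1]].
Characteristic polynomial det(A - λI) = λ^2 - 6λ + 9 = 0.
Single eigenvalue λ = 3 with algebraic multiplicity 2.
Eigenvector v = (-1,-2); generalized eigenvector w with (A-λI)w=v is (0,1).
General solution: e^(3t)[K_1·v + K_2·(t·v + w)].

x_1(t) = -K_1e^(3t) - K_2te^(3t), x_2(t) = -2K_1e^(3t) - 2K_2te^(3t) + K_2e^(3t)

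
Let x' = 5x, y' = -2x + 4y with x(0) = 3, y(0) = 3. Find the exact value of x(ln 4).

A = [[5,0],[-2,4]]; eigenvalues λ = 5, 4.
Eigenvectors: (-1,2) for λ=5, (0,-1) for λ=4.
From the initial condition, c_1 = -3, c_2 = -9.
x(ln 4) = (-3)(4^5)(-1) + (-9)(4^4)(0) = 3072.

3072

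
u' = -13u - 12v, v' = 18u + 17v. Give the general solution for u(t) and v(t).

Coefficient matrix A = [[-13, -12], [18, 17]].
Characteristic polynomial det(A - λI) = λ^2 - 4λ - 5 = 0.
Eigenvalues λ = -1, 5.
For λ=-1: (A-λI) row 1 is [-12, -12], so an eigenvector is (1, -1).
For λ=5: (A-λI) row 1 is [-18, -12], so an eigenvector is (-2, 3).
General solution: C_1e^(-t)(1,-1) + C_2e^(5t)(-2,3).

u(t) = C_1e^(-t) - 2C_2e^(5t), v(t) = -C_1e^(-t) + 3C_2e^(5t)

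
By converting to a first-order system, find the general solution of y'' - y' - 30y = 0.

y(t) = C_1e^(6t) + C_2e^(-5t)

Let x_1 = y, x_2 = y'. Then x_1' = x_2 and x_2' = 30x_1 + x_2.
A = [[0,1],[30,1]]; det(A-λI) = λ^2 - λ - 30.
Eigenvalues λ = 6, -5 with eigenvectors (1,6), (1,-5).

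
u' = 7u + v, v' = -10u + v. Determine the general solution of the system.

u(t) = c_1e^(4t)cos(t) + c_2e^(4t)sin(t), v(t) = -c_1e^(4t)sin(t) - 3c_1e^(4t)cos(t) - 3c_2e^(4t)sin(t) + c_2e^(4t)cos(t)

Coefficient matrix A = [[7, 1], [-10, 1]].
Characteristic polynomial det(A - λI) = λ^2 - 8λ + 17 = 0.
Eigenvalues λ = 4 ± i (complex conjugate pair).
For λ=4+i: an eigenvector is (1,-3) - i(0,-1) = (1, -3 + i).
A real fundamental pair from Re and Im of e^((4+i)t)v: X_1 = e^(4t)(cos(t)·(1,-3) + sin(t)·(0,-1)), X_2 = e^(4t)(sin(t)·(1,-3) - cos(t)·(0,-1)).
General solution: c_1X_1 + c_2X_2.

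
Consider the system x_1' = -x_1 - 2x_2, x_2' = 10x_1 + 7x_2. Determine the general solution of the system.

Coefficient matrix A = [[-1, -2], [10, 7]].
Characteristic polynomial det(A - λI) = λ^2 - 6λ + 13 = 0.
Eigenvalues λ = 3 ± 2i (complex conjugate pair).
For λ=3+2i: an eigenvector is (0,1) - i(-1,2) = (0 + i, 1 - 2i).
A real fundamental pair from Re and Im of e^((3+2i)t)v: X_1 = e^(3t)(cos(2t)·(0,1) + sin(2t)·(-1,2)), X_2 = e^(3t)(sin(2t)·(0,1) - cos(2t)·(-1,2)).
General solution: C_1X_1 + C_2X_2.

x_1(t) = -C_1e^(3t)sin(2t) + C_2e^(3t)cos(2t), x_2(t) = 2C_1e^(3t)sin(2t) + C_1e^(3t)cos(2t) + C_2e^(3t)sin(2t) - 2C_2e^(3t)cos(2t)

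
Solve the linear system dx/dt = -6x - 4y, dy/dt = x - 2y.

Coefficient matrix A = [[-6, -4], [1, -2]].
Characteristic polynomial det(A - λI) = λ^2 + 8λ + 16 = 0.
Single eigenvalue λ = -4 with algebraic multiplicity 2.
Eigenvector v = (-2,1); generalized eigenvector w with (A-λI)w=v is (1,0).
General solution: e^(-4t)[c_1·v + c_2·(t·v + w)].

x(t) = -2c_1e^(-4t) - 2c_2te^(-4t) + c_2e^(-4t), y(t) = c_1e^(-4t) + c_2te^(-4t)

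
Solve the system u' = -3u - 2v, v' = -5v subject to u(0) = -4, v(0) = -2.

u(t) = -2e^(-3t) - 2e^(-5t), v(t) = -2e^(-5t)

Coefficient matrix A = [[-3, -2], [0, -5]].
Characteristic polynomial det(A - λI) = λ^2 + 8λ + 15 = 0.
Eigenvalues λ = -5, -3.
For λ=-5: (A-λI) row 1 is [2, -2], so an eigenvector is (-1, -1).
For λ=-3: (A-λI) row 1 is [0, -2], so an eigenvector is (1, 0).
General solution: K_1e^(-5t)(-1,-1) + K_2e^(-3t)(1,0).
Applying u(0)=-4, v(0)=-2 gives K_1=2, K_2=-2.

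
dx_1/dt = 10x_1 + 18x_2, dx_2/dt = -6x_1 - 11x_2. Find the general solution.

Coefficient matrix A = [[10, 18], [-6, -11]].
Characteristic polynomial det(A - λI) = λ^2 + λ - 2 = 0.
Eigenvalues λ = 1, -2.
For λ=1: (A-λI) row 1 is [9, 18], so an eigenvector is (-2, 1).
For λ=-2: (A-λI) row 1 is [12, 18], so an eigenvector is (-3, 2).
General solution: K_1e^(t)(-2,1) + K_2e^(-2t)(-3,2).

x_1(t) = -2K_1e^(t) - 3K_2e^(-2t), x_2(t) = K_1e^(t) + 2K_2e^(-2t)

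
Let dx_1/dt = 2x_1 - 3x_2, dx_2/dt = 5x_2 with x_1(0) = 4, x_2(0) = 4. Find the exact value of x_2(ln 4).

A = [[2,-3],[0,5]]; eigenvalues λ = 2, 5.
Eigenvectors: (1,0) for λ=2, (-1,1) for λ=5.
From the initial condition, c_1 = 8, c_2 = 4.
x_2(ln 4) = (8)(4^2)(0) + (4)(4^5)(1) = 4096.

4096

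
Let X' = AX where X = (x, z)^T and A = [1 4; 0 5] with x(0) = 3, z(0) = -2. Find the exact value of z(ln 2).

A = [[1,4],[0,5]]; eigenvalues λ = 1, 5.
Eigenvectors: (1,0) for λ=1, (-1,-1) for λ=5.
From the initial condition, c_1 = 5, c_2 = 2.
z(ln 2) = (5)(2^1)(0) + (2)(2^5)(-1) = -64.

-64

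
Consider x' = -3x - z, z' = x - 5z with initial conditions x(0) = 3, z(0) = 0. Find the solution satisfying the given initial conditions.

Coefficient matrix A = [[-3, -1], [1, -5]].
Characteristic polynomial det(A - λI) = λ^2 + 8λ + 16 = 0.
Single eigenvalue λ = -4 with algebraic multiplicity 2.
Eigenvector v = (-1,-1); generalized eigenvector w with (A-λI)w=v is (-3,-2).
General solution: e^(-4t)[K_1·v + K_2·(t·v + w)].
Applying x(0)=3, z(0)=0 gives K_1=6, K_2=-3.

x(t) = 3te^(-4t) + 3e^(-4t), z(t) = 3te^(-4t)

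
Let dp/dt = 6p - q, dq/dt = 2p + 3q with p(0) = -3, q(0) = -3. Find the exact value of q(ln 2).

A = [[6,-1],[2,3]]; eigenvalues λ = 5, 4.
Eigenvectors: (-1,-1) for λ=5, (-1,-2) for λ=4.
From the initial condition, c_1 = 3, c_2 = 0.
q(ln 2) = (3)(2^5)(-1) + (0)(2^4)(-2) = -96.

-96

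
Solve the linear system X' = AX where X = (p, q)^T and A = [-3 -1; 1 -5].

Coefficient matrix A = [[-3, -1], [1, -5]].
Characteristic polynomial det(A - λI) = λ^2 + 8λ + 16 = 0.
Single eigenvalue λ = -4 with algebraic multiplicity 2.
Eigenvector v = (1,1); generalized eigenvector w with (A-λI)w=v is (0,-1).
General solution: e^(-4t)[C_1·v + C_2·(t·v + w)].

p(t) = C_1e^(-4t) + C_2te^(-4t), q(t) = C_1e^(-4t) + C_2te^(-4t) - C_2e^(-4t)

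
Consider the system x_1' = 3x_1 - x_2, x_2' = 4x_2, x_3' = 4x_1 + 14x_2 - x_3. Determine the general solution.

Coefficient matrix A = [[3, -1, 0], [0, 4, 0], [4, 14, -1]].
det(A - λI) = 0 gives eigenvalues λ = 3, 4, -1.
For λ=3: eigenvector (1,0,1).
For λ=4: eigenvector (-1,1,2).
For λ=-1: eigenvector (0,0,1).
General solution: C_1e^(3t)(1,0,1) + C_2e^(4t)(-1,1,2) + C_3e^(-t)(0,0,1).

x_1(t) = C_1e^(3t) - C_2e^(4t), x_2(t) = C_2e^(4t), x_3(t) = C_1e^(3t) + 2C_2e^(4t) + C_3e^(-t)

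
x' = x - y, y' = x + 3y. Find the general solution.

x(t) = -c_1e^(2t) - c_2te^(2t) - c_2e^(2t), y(t) = c_1e^(2t) + c_2te^(2t) + 2c_2e^(2t)

Coefficient matrix A = [[1, -1], [1, 3]].
Characteristic polynomial det(A - λI) = λ^2 - 4λ + 4 = 0.
Single eigenvalue λ = 2 with algebraic multiplicity 2.
Eigenvector v = (-1,1); generalized eigenvector w with (A-λI)w=v is (-1,2).
General solution: e^(2t)[c_1·v + c_2·(t·v + w)].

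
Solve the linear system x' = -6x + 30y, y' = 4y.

x(t) = -C_1e^(-6t) - 3C_2e^(4t), y(t) = -C_2e^(4t)

Coefficient matrix A = [[-6, 30], [0, 4]].
Characteristic polynomial det(A - λI) = λ^2 + 2λ - 24 = 0.
Eigenvalues λ = -6, 4.
For λ=-6: (A-λI) row 1 is [0, 30], so an eigenvector is (-1, 0).
For λ=4: (A-λI) row 1 is [-10, 30], so an eigenvector is (-3, -1).
General solution: C_1e^(-6t)(-1,0) + C_2e^(4t)(-3,-1).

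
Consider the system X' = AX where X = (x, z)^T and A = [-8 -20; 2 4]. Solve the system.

Coefficient matrix A = [[-8, -20], [2, 4]].
Characteristic polynomial det(A - λI) = λ^2 + 4λ + 8 = 0.
Eigenvalues λ = -2 ± 2i (complex conjugate pair).
For λ=-2+2i: an eigenvector is (-3,1) - i(-1,0) = (-3 + i, 1).
A real fundamental pair from Re and Im of e^((-2+2i)t)v: X_1 = e^(-2t)(cos(2t)·(-3,1) + sin(2t)·(-1,0)), X_2 = e^(-2t)(sin(2t)·(-3,1) - cos(2t)·(-1,0)).
General solution: K_1X_1 + K_2X_2.

x(t) = -K_1e^(-2t)sin(2t) - 3K_1e^(-2t)cos(2t) - 3K_2e^(-2t)sin(2t) + K_2e^(-2t)cos(2t), z(t) = K_1e^(-2t)cos(2t) + K_2e^(-2t)sin(2t)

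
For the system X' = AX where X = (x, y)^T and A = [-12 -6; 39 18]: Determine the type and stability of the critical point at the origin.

unstable spiral

A = [[-12,-6],[39,18]]; det(A-λI) = λ^2 - 6λ + 18.
λ = 3 ± 3i: positive real part.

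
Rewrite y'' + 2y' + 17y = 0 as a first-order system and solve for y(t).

Let x_1 = y, x_2 = y'. Then x_1' = x_2 and x_2' = -17x_1 - 2x_2.
A = [[0,1],[-17,-2]]; det(A-λI) = λ^2 + 2λ + 17.
Eigenvalues λ = -1 ± 4i.

y(t) = C_1e^(-t)cos(4t) + C_2e^(-t)sin(4t)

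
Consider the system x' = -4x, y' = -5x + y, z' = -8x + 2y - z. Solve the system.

Coefficient matrix A = [[-4, 0, 0], [-5, 1, 0], [-8, 2, -1]].
det(A - λI) = 0 gives eigenvalues λ = -4, 1, -1.
For λ=-4: eigenvector (1,1,2).
For λ=1: eigenvector (0,1,1).
For λ=-1: eigenvector (0,0,1).
General solution: K_1e^(-4t)(1,1,2) + K_2e^(t)(0,1,1) + K_3e^(-t)(0,0,1).

x(t) = K_1e^(-4t), y(t) = K_1e^(-4t) + K_2e^(t), z(t) = 2K_1e^(-4t) + K_2e^(t) + K_3e^(-t)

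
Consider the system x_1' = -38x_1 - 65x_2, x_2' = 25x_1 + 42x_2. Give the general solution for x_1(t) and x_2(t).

Coefficient matrix A = [[-38, -65], [25, 42]].
Characteristic polynomial det(A - λI) = λ^2 - 4λ + 29 = 0.
Eigenvalues λ = 2 ± 5i (complex conjugate pair).
For λ=2+5i: an eigenvector is (-3,2) - i(-2,1) = (-3 + 2i, 2 - i).
A real fundamental pair from Re and Im of e^((2+5i)t)v: X_1 = e^(2t)(cos(5t)·(-3,2) + sin(5t)·(-2,1)), X_2 = e^(2t)(sin(5t)·(-3,2) - cos(5t)·(-2,1)).
General solution: K_1X_1 + K_2X_2.

x_1(t) = -2K_1e^(2t)sin(5t) - 3K_1e^(2t)cos(5t) - 3K_2e^(2t)sin(5t) + 2K_2e^(2t)cos(5t), x_2(t) = K_1e^(2t)sin(5t) + 2K_1e^(2t)cos(5t) + 2K_2e^(2t)sin(5t) - K_2e^(2t)cos(5t)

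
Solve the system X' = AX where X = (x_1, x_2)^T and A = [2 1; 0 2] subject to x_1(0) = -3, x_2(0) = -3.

x_1(t) = -3te^(2t) - 3e^(2t), x_2(t) = -3e^(2t)

Coefficient matrix A = [[2, 1], [0, 2]].
Characteristic polynomial det(A - λI) = λ^2 - 4λ + 4 = 0.
Single eigenvalue λ = 2 with algebraic multiplicity 2.
Eigenvector v = (-1,0); generalized eigenvector w with (A-λI)w=v is (1,-1).
General solution: e^(2t)[C_1·v + C_2·(t·v + w)].
Applying x_1(0)=-3, x_2(0)=-3 gives C_1=6, C_2=3.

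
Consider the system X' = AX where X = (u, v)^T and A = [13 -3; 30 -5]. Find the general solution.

Coefficient matrix A = [[13, -3], [30, -5]].
Characteristic polynomial det(A - λI) = λ^2 - 8λ + 25 = 0.
Eigenvalues λ = 4 ± 3i (complex conjugate pair).
For λ=4+3i: an eigenvector is (1,3) - i(0,1) = (1, 3 - i).
A real fundamental pair from Re and Im of e^((4+3i)t)v: X_1 = e^(4t)(cos(3t)·(1,3) + sin(3t)·(0,1)), X_2 = e^(4t)(sin(3t)·(1,3) - cos(3t)·(0,1)).
General solution: C_1X_1 + C_2X_2.

u(t) = C_1e^(4t)cos(3t) + C_2e^(4t)sin(3t), v(t) = C_1e^(4t)sin(3t) + 3C_1e^(4t)cos(3t) + 3C_2e^(4t)sin(3t) - C_2e^(4t)cos(3t)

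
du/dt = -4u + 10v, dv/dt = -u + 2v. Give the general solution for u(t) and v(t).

Coefficient matrix A = [[-4, 10], [-1, 2]].
Characteristic polynomial det(A - λI) = λ^2 + 2λ + 2 = 0.
Eigenvalues λ = -1 ± i (complex conjugate pair).
For λ=-1+i: an eigenvector is (3,1) - i(1,0) = (3 - i, 1).
A real fundamental pair from Re and Im of e^((-1+i)t)v: X_1 = e^(-t)(cos(t)·(3,1) + sin(t)·(1,0)), X_2 = e^(-t)(sin(t)·(3,1) - cos(t)·(1,0)).
General solution: c_1X_1 + c_2X_2.

u(t) = c_1e^(-t)sin(t) + 3c_1e^(-t)cos(t) + 3c_2e^(-t)sin(t) - c_2e^(-t)cos(t), v(t) = c_1e^(-t)cos(t) + c_2e^(-t)sin(t)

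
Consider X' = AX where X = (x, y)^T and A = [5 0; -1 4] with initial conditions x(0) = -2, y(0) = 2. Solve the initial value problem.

Coefficient matrix A = [[5, 0], [-1, 4]].
Characteristic polynomial det(A - λI) = λ^2 - 9λ + 20 = 0.
Eigenvalues λ = 4, 5.
For λ=4: (A-λI) row 1 is [1, 0], so an eigenvector is (0, 1).
For λ=5: (A-λI) row 2 is [-1, -1], so an eigenvector is (-1, 1).
General solution: C_1e^(4t)(0,1) + C_2e^(5t)(-1,1).
Applying x(0)=-2, y(0)=2 gives C_1=0, C_2=2.

x(t) = -2e^(5t), y(t) = 2e^(5t)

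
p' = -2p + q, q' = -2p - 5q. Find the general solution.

p(t) = C_1e^(-4t) + C_2e^(-3t), q(t) = -2C_1e^(-4t) - C_2e^(-3t)

Coefficient matrix A = [[-2, 1], [-2, -5]].
Characteristic polynomial det(A - λI) = λ^2 + 7λ + 12 = 0.
Eigenvalues λ = -4, -3.
For λ=-4: (A-λI) row 1 is [2, 1], so an eigenvector is (1, -2).
For λ=-3: (A-λI) row 1 is [1, 1], so an eigenvector is (1, -1).
General solution: C_1e^(-4t)(1,-2) + C_2e^(-3t)(1,-1).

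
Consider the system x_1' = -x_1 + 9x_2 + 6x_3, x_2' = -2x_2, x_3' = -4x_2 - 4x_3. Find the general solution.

x_1(t) = -2K_1e^(-4t) + 3K_2e^(-2t) + K_3e^(-t), x_2(t) = K_2e^(-2t), x_3(t) = K_1e^(-4t) - 2K_2e^(-2t)

Coefficient matrix A = [[-1, 9, 6], [0, -2, 0], [0, -4, -4]].
det(A - λI) = 0 gives eigenvalues λ = -4, -2, -1.
For λ=-4: eigenvector (-2,0,1).
For λ=-2: eigenvector (3,1,-2).
For λ=-1: eigenvector (1,0,0).
General solution: K_1e^(-4t)(-2,0,1) + K_2e^(-2t)(3,1,-2) + K_3e^(-t)(1,0,0).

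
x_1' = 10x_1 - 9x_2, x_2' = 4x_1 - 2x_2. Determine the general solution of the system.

Coefficient matrix A = [[10, -9], [4, -2]].
Characteristic polynomial det(A - λI) = λ^2 - 8λ + 16 = 0.
Single eigenvalue λ = 4 with algebraic multiplicity 2.
Eigenvector v = (3,2); generalized eigenvector w with (A-λI)w=v is (2,1).
General solution: e^(4t)[C_1·v + C_2·(t·v + w)].

x_1(t) = 3C_1e^(4t) + 3C_2te^(4t) + 2C_2e^(4t), x_2(t) = 2C_1e^(4t) + 2C_2te^(4t) + C_2e^(4t)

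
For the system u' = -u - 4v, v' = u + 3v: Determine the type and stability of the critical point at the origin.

unstable improper node

A = [[-1,-4],[1,3]]; det(A-λI) = λ^2 - 2λ + 1.
repeated λ = 1 with a single eigenvector.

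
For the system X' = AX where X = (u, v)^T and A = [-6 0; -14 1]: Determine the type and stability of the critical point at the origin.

A = [[-6,0],[-14,1]]; det(A-λI) = λ^2 + 5λ - 6.
λ = 1, -6: opposite signs.

saddle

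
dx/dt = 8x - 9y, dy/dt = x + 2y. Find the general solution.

Coefficient matrix A = [[8, -9], [1, 2]].
Characteristic polynomial det(A - λI) = λ^2 - 10λ + 25 = 0.
Single eigenvalue λ = 5 with algebraic multiplicity 2.
Eigenvector v = (-3,-1); generalized eigenvector w with (A-λI)w=v is (2,1).
General solution: e^(5t)[K_1·v + K_2·(t·v + w)].

x(t) = -3K_1e^(5t) - 3K_2te^(5t) + 2K_2e^(5t), y(t) = -K_1e^(5t) - K_2te^(5t) + K_2e^(5t)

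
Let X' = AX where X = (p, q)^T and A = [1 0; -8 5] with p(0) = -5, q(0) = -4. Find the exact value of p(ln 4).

-20

A = [[1,0],[-8,5]]; eigenvalues λ = 5, 1.
Eigenvectors: (0,1) for λ=5, (1,2) for λ=1.
From the initial condition, c_1 = 6, c_2 = -5.
p(ln 4) = (6)(4^5)(0) + (-5)(4^1)(1) = -20.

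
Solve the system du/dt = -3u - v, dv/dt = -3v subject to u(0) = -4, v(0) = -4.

Coefficient matrix A = [[-3, -1], [0, -3]].
Characteristic polynomial det(A - λI) = λ^2 + 6λ + 9 = 0.
Single eigenvalue λ = -3 with algebraic multiplicity 2.
Eigenvector v = (1,0); generalized eigenvector w with (A-λI)w=v is (2,-1).
General solution: e^(-3t)[K_1·v + K_2·(t·v + w)].
Applying u(0)=-4, v(0)=-4 gives K_1=-12, K_2=4.

u(t) = 4te^(-3t) - 4e^(-3t), v(t) = -4e^(-3t)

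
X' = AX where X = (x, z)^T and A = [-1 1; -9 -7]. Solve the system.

Coefficient matrix A = [[-1, 1], [-9, -7]].
Characteristic polynomial det(A - λI) = λ^2 + 8λ + 16 = 0.
Single eigenvalue λ = -4 with algebraic multiplicity 2.
Eigenvector v = (1,-3); generalized eigenvector w with (A-λI)w=v is (0,1).
General solution: e^(-4t)[c_1·v + c_2·(t·v + w)].

x(t) = c_1e^(-4t) + c_2te^(-4t), z(t) = -3c_1e^(-4t) - 3c_2te^(-4t) + c_2e^(-4t)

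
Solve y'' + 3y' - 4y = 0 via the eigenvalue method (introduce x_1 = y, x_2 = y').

Let x_1 = y, x_2 = y'. Then x_1' = x_2 and x_2' = 4x_1 - 3x_2.
A = [[0,1],[4,-3]]; det(A-λI) = λ^2 + 3λ - 4.
Eigenvalues λ = -4, 1 with eigenvectors (1,-4), (1,1).

y(t) = c_1e^(-4t) + c_2e^(t)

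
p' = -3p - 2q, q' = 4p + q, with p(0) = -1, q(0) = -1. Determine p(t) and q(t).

Coefficient matrix A = [[-3, -2], [4, 1]].
Characteristic polynomial det(A - λI) = λ^2 + 2λ + 5 = 0.
Eigenvalues λ = -1 ± 2i (complex conjugate pair).
For λ=-1+2i: an eigenvector is (-1,1) - i(0,-1) = (-1, 1 + i).
A real fundamental pair from Re and Im of e^((-1+2i)t)v: X_1 = e^(-t)(cos(2t)·(-1,1) + sin(2t)·(0,-1)), X_2 = e^(-t)(sin(2t)·(-1,1) - cos(2t)·(0,-1)).
General solution: c_1X_1 + c_2X_2.
Applying p(0)=-1, q(0)=-1 gives c_1=1, c_2=-2.

p(t) = 2e^(-t)sin(2t) - e^(-t)cos(2t), q(t) = -3e^(-t)sin(2t) - e^(-t)cos(2t)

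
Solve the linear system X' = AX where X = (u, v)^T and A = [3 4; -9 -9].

Coefficient matrix A = [[3, 4], [-9, -9]].
Characteristic polynomial det(A - λI) = λ^2 + 6λ + 9 = 0.
Single eigenvalue λ = -3 with algebraic multiplicity 2.
Eigenvector v = (-2,3); generalized eigenvector w with (A-λI)w=v is (1,-2).
General solution: e^(-3t)[C_1·v + C_2·(t·v + w)].

u(t) = -2C_1e^(-3t) - 2C_2te^(-3t) + C_2e^(-3t), v(t) = 3C_1e^(-3t) + 3C_2te^(-3t) - 2C_2e^(-3t)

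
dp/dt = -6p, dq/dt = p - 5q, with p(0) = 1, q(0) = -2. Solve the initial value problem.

p(t) = e^(-6t), q(t) = -e^(-5t) - e^(-6t)

Coefficient matrix A = [[-6, 0], [1, -5]].
Characteristic polynomial det(A - λI) = λ^2 + 11λ + 30 = 0.
Eigenvalues λ = -6, -5.
For λ=-6: (A-λI) row 2 is [1, 1], so an eigenvector is (-1, 1).
For λ=-5: (A-λI) row 1 is [-1, 0], so an eigenvector is (0, -1).
General solution: c_1e^(-6t)(-1,1) + c_2e^(-5t)(0,-1).
Applying p(0)=1, q(0)=-2 gives c_1=-1, c_2=1.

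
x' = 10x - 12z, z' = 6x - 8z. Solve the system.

Coefficient matrix A = [[10, -12], [6, -8]].
Characteristic polynomial det(A - λI) = λ^2 - 2λ - 8 = 0.
Eigenvalues λ = 4, -2.
For λ=4: (A-λI) row 1 is [6, -12], so an eigenvector is (-2, -1).
For λ=-2: (A-λI) row 1 is [12, -12], so an eigenvector is (1, 1).
General solution: c_1e^(4t)(-2,-1) + c_2e^(-2t)(1,1).

x(t) = -2c_1e^(4t) + c_2e^(-2t), z(t) = -c_1e^(4t) + c_2e^(-2t)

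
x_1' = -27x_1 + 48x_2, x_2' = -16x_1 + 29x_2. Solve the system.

x_1(t) = -3C_1e^(5t) + 2C_2e^(-3t), x_2(t) = -2C_1e^(5t) + C_2e^(-3t)

Coefficient matrix A = [[-27, 48], [-16, 29]].
Characteristic polynomial det(A - λI) = λ^2 - 2λ - 15 = 0.
Eigenvalues λ = 5, -3.
For λ=5: (A-λI) row 1 is [-32, 48], so an eigenvector is (-3, -2).
For λ=-3: (A-λI) row 1 is [-24, 48], so an eigenvector is (2, 1).
General solution: C_1e^(5t)(-3,-2) + C_2e^(-3t)(2,1).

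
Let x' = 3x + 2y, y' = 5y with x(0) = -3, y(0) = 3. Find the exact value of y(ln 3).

729

A = [[3,2],[0,5]]; eigenvalues λ = 5, 3.
Eigenvectors: (-1,-1) for λ=5, (1,0) for λ=3.
From the initial condition, c_1 = -3, c_2 = -6.
y(ln 3) = (-3)(3^5)(-1) + (-6)(3^3)(0) = 729.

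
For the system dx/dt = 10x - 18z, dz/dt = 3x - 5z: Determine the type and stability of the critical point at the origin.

A = [[10,-18],[3,-5]]; det(A-λI) = λ^2 - 5λ + 4.
λ = 4, 1: both positive.

unstable node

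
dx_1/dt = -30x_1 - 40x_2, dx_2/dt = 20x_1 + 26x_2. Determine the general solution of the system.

Coefficient matrix A = [[-30, -40], [20, 26]].
Characteristic polynomial det(A - λI) = λ^2 + 4λ + 20 = 0.
Eigenvalues λ = -2 ± 4i (complex conjugate pair).
For λ=-2+4i: an eigenvector is (-3,2) - i(1,-1) = (-3 - i, 2 + i).
A real fundamental pair from Re and Im of e^((-2+4i)t)v: X_1 = e^(-2t)(cos(4t)·(-3,2) + sin(4t)·(1,-1)), X_2 = e^(-2t)(sin(4t)·(-3,2) - cos(4t)·(1,-1)).
General solution: C_1X_1 + C_2X_2.

x_1(t) = C_1e^(-2t)sin(4t) - 3C_1e^(-2t)cos(4t) - 3C_2e^(-2t)sin(4t) - C_2e^(-2t)cos(4t), x_2(t) = -C_1e^(-2t)sin(4t) + 2C_1e^(-2t)cos(4t) + 2C_2e^(-2t)sin(4t) + C_2e^(-2t)cos(4t)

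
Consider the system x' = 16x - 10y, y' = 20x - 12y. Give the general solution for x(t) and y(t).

x(t) = 2c_1e^(2t)sin(2t) + c_1e^(2t)cos(2t) + c_2e^(2t)sin(2t) - 2c_2e^(2t)cos(2t), y(t) = 3c_1e^(2t)sin(2t) + c_1e^(2t)cos(2t) + c_2e^(2t)sin(2t) - 3c_2e^(2t)cos(2t)

Coefficient matrix A = [[16, -10], [20, -12]].
Characteristic polynomial det(A - λI) = λ^2 - 4λ + 8 = 0.
Eigenvalues λ = 2 ± 2i (complex conjugate pair).
For λ=2+2i: an eigenvector is (1,1) - i(2,3) = (1 - 2i, 1 - 3i).
A real fundamental pair from Re and Im of e^((2+2i)t)v: X_1 = e^(2t)(cos(2t)·(1,1) + sin(2t)·(2,3)), X_2 = e^(2t)(sin(2t)·(1,1) - cos(2t)·(2,3)).
General solution: c_1X_1 + c_2X_2.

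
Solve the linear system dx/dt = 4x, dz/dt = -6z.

Coefficient matrix A = [[4, 0], [0, -6]].
Characteristic polynomial det(A - λI) = λ^2 + 2λ - 24 = 0.
Eigenvalues λ = -6, 4.
For λ=-6: (A-λI) row 1 is [10, 0], so an eigenvector is (0, -1).
For λ=4: (A-λI) row 2 is [0, -10], so an eigenvector is (1, 0).
General solution: C_1e^(-6t)(0,-1) + C_2e^(4t)(1,0).

x(t) = C_2e^(4t), z(t) = -C_1e^(-6t)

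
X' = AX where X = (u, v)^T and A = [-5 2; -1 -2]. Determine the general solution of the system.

Coefficient matrix A = [[-5, 2], [-1, -2]].
Characteristic polynomial det(A - λI) = λ^2 + 7λ + 12 = 0.
Eigenvalues λ = -4, -3.
For λ=-4: (A-λI) row 1 is [-1, 2], so an eigenvector is (2, 1).
For λ=-3: (A-λI) row 1 is [-2, 2], so an eigenvector is (1, 1).
General solution: K_1e^(-4t)(2,1) + K_2e^(-3t)(1,1).

u(t) = 2K_1e^(-4t) + K_2e^(-3t), v(t) = K_1e^(-4t) + K_2e^(-3t)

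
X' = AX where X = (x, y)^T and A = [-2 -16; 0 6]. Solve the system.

x(t) = -2K_1e^(6t) - K_2e^(-2t), y(t) = K_1e^(6t)

Coefficient matrix A = [[-2, -16], [0, 6]].
Characteristic polynomial det(A - λI) = λ^2 - 4λ - 12 = 0.
Eigenvalues λ = 6, -2.
For λ=6: (A-λI) row 1 is [-8, -16], so an eigenvector is (-2, 1).
For λ=-2: (A-λI) row 1 is [0, -16], so an eigenvector is (-1, 0).
General solution: K_1e^(6t)(-2,1) + K_2e^(-2t)(-1,0).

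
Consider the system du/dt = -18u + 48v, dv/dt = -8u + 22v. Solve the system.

Coefficient matrix A = [[-18, 48], [-8, 22]].
Characteristic polynomial det(A - λI) = λ^2 - 4λ - 12 = 0.
Eigenvalues λ = -2, 6.
For λ=-2: (A-λI) row 1 is [-16, 48], so an eigenvector is (-3, -1).
For λ=6: (A-λI) row 1 is [-24, 48], so an eigenvector is (-2, -1).
General solution: K_1e^(-2t)(-3,-1) + K_2e^(6t)(-2,-1).

u(t) = -3K_1e^(-2t) - 2K_2e^(6t), v(t) = -K_1e^(-2t) - K_2e^(6t)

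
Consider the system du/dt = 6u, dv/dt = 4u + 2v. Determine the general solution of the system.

u(t) = -c_2e^(6t), v(t) = c_1e^(2t) - c_2e^(6t)

Coefficient matrix A = [[6, 0], [4, 2]].
Characteristic polynomial det(A - λI) = λ^2 - 8λ + 12 = 0.
Eigenvalues λ = 2, 6.
For λ=2: (A-λI) row 1 is [4, 0], so an eigenvector is (0, 1).
For λ=6: (A-λI) row 2 is [4, -4], so an eigenvector is (-1, -1).
General solution: c_1e^(2t)(0,1) + c_2e^(6t)(-1,-1).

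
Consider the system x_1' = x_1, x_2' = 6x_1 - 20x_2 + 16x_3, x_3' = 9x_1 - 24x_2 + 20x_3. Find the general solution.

x_1(t) = C_1e^(t), x_2(t) = -2C_1e^(t) - 2C_2e^(4t) - C_3e^(-4t), x_3(t) = -3C_1e^(t) - 3C_2e^(4t) - C_3e^(-4t)

Coefficient matrix A = [[1, 0, 0], [6, -20, 16], [9, -24, 20]].
det(A - λI) = 0 gives eigenvalues λ = 1, 4, -4.
For λ=1: eigenvector (1,-2,-3).
For λ=4: eigenvector (0,-2,-3).
For λ=-4: eigenvector (0,-1,-1).
General solution: C_1e^(t)(1,-2,-3) + C_2e^(4t)(0,-2,-3) + C_3e^(-4t)(0,-1,-1).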